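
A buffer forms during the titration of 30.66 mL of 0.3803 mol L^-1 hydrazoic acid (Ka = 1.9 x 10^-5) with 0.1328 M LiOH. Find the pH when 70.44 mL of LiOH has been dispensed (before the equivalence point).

Initial n(HN3) = 0.3803 x 0.03066 = 0.01166 mol.
n(LiOH) added = 0.1328 x 0.07044 = 0.009354 mol, converting that many moles of HN3 to N3-.
Remaining n(HN3) = 0.002306 mol; n(N3-) = 0.009354 mol.
By Henderson-Hasselbalch, pH = pKa + log([A^-]/[HA]) = 4.72 + log(0.009354/0.002306) = 4.72 + (+0.61) = 5.33.

5.33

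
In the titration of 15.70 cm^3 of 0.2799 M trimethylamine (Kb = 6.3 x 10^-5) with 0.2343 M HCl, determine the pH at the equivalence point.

n((CH3)3N) = 0.2799 x 0.01570 = 0.004394 mol; V(HCl) at equivalence = 0.004394/0.2343 = 0.01876 L.
At equivalence the base is fully converted to (CH3)3NH+; total volume = 0.03446 L, so [(CH3)3NH+] = 0.004394/0.03446 = 0.1275 M.
Ka((CH3)3NH+) = Kw/Kb = 1.0e-14 / 6.3 x 10^-5 = 1.59e-10.
[H^+] = sqrt(Ka x [(CH3)3NH+]) = sqrt(1.59e-10 x 0.1275) = 4.50e-6 M.
pH = -log(4.50e-6) = 5.35.

5.35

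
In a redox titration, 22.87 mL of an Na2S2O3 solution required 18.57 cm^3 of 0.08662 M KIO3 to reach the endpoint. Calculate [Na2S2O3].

0.422 M

n(KIO3) = 0.08662 x 0.01857 = 0.001609 mol.
From the balanced equation, 1 mol KIO3 reacts with 6 mol Na2S2O3, so n(Na2S2O3) = 0.001609 x 6/1 = 0.009651 mol.
[Na2S2O3] = 0.009651 / 0.02287 L = 0.422 M.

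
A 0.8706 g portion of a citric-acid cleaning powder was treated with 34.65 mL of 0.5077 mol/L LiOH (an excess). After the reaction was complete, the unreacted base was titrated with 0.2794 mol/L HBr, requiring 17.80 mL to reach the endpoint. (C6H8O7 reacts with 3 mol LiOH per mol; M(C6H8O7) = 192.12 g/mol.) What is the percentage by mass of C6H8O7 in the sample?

Total n(LiOH) added = 0.5077 x 0.03465 = 0.01759 mol.
n(HBr) used = 0.2794 x 0.01780 = 0.004973 mol, which equals the excess n(LiOH).
So n(LiOH) consumed by the sample = 0.01759 - 0.004973 = 0.01262 mol.
n(C6H8O7) = 0.01262 / 3 = 0.004206 mol.
mass C6H8O7 = 0.004206 x 192.12 = 0.8081 g, so %C6H8O7 = 0.8081/0.8706 x 100 = 92.8%.

92.8%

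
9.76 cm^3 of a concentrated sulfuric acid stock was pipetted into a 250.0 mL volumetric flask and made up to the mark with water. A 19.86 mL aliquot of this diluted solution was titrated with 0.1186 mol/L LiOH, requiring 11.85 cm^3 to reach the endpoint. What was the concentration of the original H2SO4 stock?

n(LiOH) = 0.1186 x 0.01185 = 0.001405 mol.
n(H2SO4) in the aliquot = 0.001405 x 1/2 = 0.0007027 mol.
[diluted H2SO4] = 0.0007027 / 0.01986 = 0.03538 M.
Dilution factor = 250.0/9.760 = 25.61, so [stock] = 0.03538 x 25.61 = 0.906 M.

0.906 M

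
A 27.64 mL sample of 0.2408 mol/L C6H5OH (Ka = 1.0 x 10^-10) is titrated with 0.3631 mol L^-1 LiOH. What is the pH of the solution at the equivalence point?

n(C6H5OH) = 0.2408 x 0.02764 = 0.006656 mol; V(LiOH) at equivalence = 0.006656/0.3631 = 0.01833 L.
At equivalence all the acid is converted to C6H5O-; total volume = 0.02764 + 0.01833 = 0.04597 L, so [C6H5O-] = 0.006656/0.04597 = 0.1448 M.
Kb = Kw/Ka = 1.0e-14 / 1.0 x 10^-10 = 0.000100.
[OH^-] = sqrt(Kb x [C6H5O-]) = sqrt(0.000100 x 0.1448) = 0.00381 M.
pOH = 2.42, so pH = 14.00 - 2.42 = 11.58.

11.58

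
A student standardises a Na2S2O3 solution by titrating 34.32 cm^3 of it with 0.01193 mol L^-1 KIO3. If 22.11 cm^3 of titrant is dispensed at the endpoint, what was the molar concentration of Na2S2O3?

n(KIO3) = 0.01193 x 0.02211 = 0.0002638 mol.
From the balanced equation, 1 mol KIO3 reacts with 6 mol Na2S2O3, so n(Na2S2O3) = 0.0002638 x 6/1 = 0.001583 mol.
[Na2S2O3] = 0.001583 / 0.03432 L = 0.0461 M.

0.0461 M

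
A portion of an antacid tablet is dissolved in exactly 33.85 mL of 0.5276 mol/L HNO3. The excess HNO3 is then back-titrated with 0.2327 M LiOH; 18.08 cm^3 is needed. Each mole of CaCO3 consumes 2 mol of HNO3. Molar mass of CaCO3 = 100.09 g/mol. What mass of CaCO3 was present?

0.683 g

Total n(HNO3) added = 0.5276 x 0.03385 = 0.01786 mol.
n(LiOH) used = 0.2327 x 0.01808 = 0.004207 mol, which equals the excess n(HNO3).
So n(HNO3) consumed by the sample = 0.01786 - 0.004207 = 0.01365 mol.
n(CaCO3) = 0.01365 / 2 = 0.006826 mol.
mass = 0.006826 mol x 100.09 g/mol = 0.683 g.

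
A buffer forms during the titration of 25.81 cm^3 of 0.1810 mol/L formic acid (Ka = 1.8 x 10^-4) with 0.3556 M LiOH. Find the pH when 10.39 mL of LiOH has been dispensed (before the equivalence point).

Initial n(HCOOH) = 0.1810 x 0.02581 = 0.004672 mol.
n(LiOH) added = 0.3556 x 0.01039 = 0.003695 mol, converting that many moles of HCOOH to HCOO-.
Remaining n(HCOOH) = 0.0009769 mol; n(HCOO-) = 0.003695 mol.
By Henderson-Hasselbalch, pH = pKa + log([A^-]/[HA]) = 3.74 + log(0.003695/0.0009769) = 3.74 + (+0.58) = 4.32.

4.32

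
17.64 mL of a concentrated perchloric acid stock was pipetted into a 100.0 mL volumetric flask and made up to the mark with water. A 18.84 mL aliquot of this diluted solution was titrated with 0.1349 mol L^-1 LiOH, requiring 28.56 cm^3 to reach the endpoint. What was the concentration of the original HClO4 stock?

1.16 M

n(LiOH) = 0.1349 x 0.02856 = 0.003853 mol.
n(HClO4) in the aliquot = 0.003853 mol.
[diluted HClO4] = 0.003853 / 0.01884 = 0.2045 M.
Dilution factor = 100.0/17.64 = 5.669, so [stock] = 0.2045 x 5.669 = 1.16 M.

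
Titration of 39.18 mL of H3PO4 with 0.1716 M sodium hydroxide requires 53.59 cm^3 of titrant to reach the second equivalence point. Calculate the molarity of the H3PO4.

n(NaOH) = 0.1716 x 0.05359 = 0.009196 mol.
At the second equivalence point, 2 mol OH^- react per mol H3PO4, so n(H3PO4) = 0.009196 / 2 = 0.004598 mol.
[H3PO4] = 0.004598 / 0.03918 L = 0.117 M.

0.117 M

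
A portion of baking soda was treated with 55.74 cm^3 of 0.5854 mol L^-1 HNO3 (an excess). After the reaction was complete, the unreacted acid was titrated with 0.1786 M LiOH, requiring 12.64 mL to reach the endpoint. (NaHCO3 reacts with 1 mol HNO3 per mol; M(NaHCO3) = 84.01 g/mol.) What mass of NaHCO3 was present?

Total n(HNO3) added = 0.5854 x 0.05574 = 0.03263 mol.
n(LiOH) used = 0.1786 x 0.01264 = 0.002258 mol, which equals the excess n(HNO3).
So n(HNO3) consumed by the sample = 0.03263 - 0.002258 = 0.03037 mol.
n(NaHCO3) = 0.03037 / 1 = 0.03037 mol.
mass = 0.03037 mol x 84.01 g/mol = 2.55 g.

2.55 g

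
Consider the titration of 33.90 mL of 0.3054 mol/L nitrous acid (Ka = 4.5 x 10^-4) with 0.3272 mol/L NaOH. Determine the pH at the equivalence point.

n(HNO2) = 0.3054 x 0.03390 = 0.01035 mol; V(NaOH) at equivalence = 0.01035/0.3272 = 0.03164 L.
At equivalence all the acid is converted to NO2-; total volume = 0.03390 + 0.03164 = 0.06554 L, so [NO2-] = 0.01035/0.06554 = 0.1580 M.
Kb = Kw/Ka = 1.0e-14 / 4.5 x 10^-4 = 2.22e-11.
[OH^-] = sqrt(Kb x [NO2-]) = sqrt(2.22e-11 x 0.1580) = 1.87e-6 M.
pOH = 5.73, so pH = 14.00 - 5.73 = 8.27.

8.27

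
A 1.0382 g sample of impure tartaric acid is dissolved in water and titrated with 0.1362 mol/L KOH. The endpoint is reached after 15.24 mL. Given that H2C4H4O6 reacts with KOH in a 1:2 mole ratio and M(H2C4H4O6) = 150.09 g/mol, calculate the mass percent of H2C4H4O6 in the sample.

n(KOH) = 0.1362 x 0.01524 = 0.002076 mol.
n(H2C4H4O6) = 0.002076 / 2 = 0.001038 mol.
mass of H2C4H4O6 = 0.001038 x 150.09 = 0.1558 g.
% purity = 0.1558 / 1.0382 x 100 = 15.0%.

15.0%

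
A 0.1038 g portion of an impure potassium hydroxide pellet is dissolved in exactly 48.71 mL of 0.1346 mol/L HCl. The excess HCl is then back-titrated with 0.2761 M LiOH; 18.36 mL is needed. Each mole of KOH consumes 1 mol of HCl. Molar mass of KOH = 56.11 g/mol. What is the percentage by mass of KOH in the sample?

Total n(HCl) added = 0.1346 x 0.04871 = 0.006556 mol.
n(LiOH) used = 0.2761 x 0.01836 = 0.005069 mol, which equals the excess n(HCl).
So n(HCl) consumed by the sample = 0.006556 - 0.005069 = 0.001487 mol.
n(KOH) = 0.001487 / 1 = 0.001487 mol.
mass KOH = 0.001487 x 56.11 = 0.08345 g, so %KOH = 0.08345/0.1038 x 100 = 80.4%.

80.4%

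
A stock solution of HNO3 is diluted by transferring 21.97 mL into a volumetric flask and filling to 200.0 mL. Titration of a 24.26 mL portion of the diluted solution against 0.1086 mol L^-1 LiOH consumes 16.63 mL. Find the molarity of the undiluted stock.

0.678 M

n(LiOH) = 0.1086 x 0.01663 = 0.001806 mol.
n(HNO3) in the aliquot = 0.001806 mol.
[diluted HNO3] = 0.001806 / 0.02426 = 0.07444 M.
Dilution factor = 200.0/21.97 = 9.103, so [stock] = 0.07444 x 9.103 = 0.678 M.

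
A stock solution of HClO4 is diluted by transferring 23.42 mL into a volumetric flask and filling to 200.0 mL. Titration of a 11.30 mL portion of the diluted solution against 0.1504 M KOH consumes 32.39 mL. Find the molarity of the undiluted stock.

n(KOH) = 0.1504 x 0.03239 = 0.004871 mol.
n(HClO4) in the aliquot = 0.004871 mol.
[diluted HClO4] = 0.004871 / 0.01130 = 0.4311 M.
Dilution factor = 200.0/23.42 = 8.540, so [stock] = 0.4311 x 8.540 = 3.68 M.

3.68 M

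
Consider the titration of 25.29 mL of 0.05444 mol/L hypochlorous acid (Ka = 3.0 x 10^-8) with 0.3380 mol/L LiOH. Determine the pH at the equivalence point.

n(HClO) = 0.05444 x 0.02529 = 0.001377 mol; V(LiOH) at equivalence = 0.001377/0.3380 = 0.004073 L.
At equivalence all the acid is converted to ClO-; total volume = 0.02529 + 0.004073 = 0.02936 L, so [ClO-] = 0.001377/0.02936 = 0.04689 M.
Kb = Kw/Ka = 1.0e-14 / 3.0 x 10^-8 = 3.33e-7.
[OH^-] = sqrt(Kb x [ClO-]) = sqrt(3.33e-7 x 0.04689) = 0.000125 M.
pOH = 3.90, so pH = 14.00 - 3.90 = 10.10.

10.10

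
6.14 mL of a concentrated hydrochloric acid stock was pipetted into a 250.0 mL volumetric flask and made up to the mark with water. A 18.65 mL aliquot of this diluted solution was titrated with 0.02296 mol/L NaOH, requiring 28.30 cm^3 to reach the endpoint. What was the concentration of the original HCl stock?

1.42 M

n(NaOH) = 0.02296 x 0.02830 = 0.0006498 mol.
n(HCl) in the aliquot = 0.0006498 mol.
[diluted HCl] = 0.0006498 / 0.01865 = 0.03484 M.
Dilution factor = 250.0/6.140 = 40.72, so [stock] = 0.03484 x 40.72 = 1.42 M.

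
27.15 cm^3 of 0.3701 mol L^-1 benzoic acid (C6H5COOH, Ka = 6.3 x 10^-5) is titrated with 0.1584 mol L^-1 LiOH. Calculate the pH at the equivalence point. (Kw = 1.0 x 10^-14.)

8.62

n(C6H5COOH) = 0.3701 x 0.02715 = 0.01005 mol; V(LiOH) at equivalence = 0.01005/0.1584 = 0.06344 L.
At equivalence all the acid is converted to C6H5COO-; total volume = 0.02715 + 0.06344 = 0.09059 L, so [C6H5COO-] = 0.01005/0.09059 = 0.1109 M.
Kb = Kw/Ka = 1.0e-14 / 6.3 x 10^-5 = 1.59e-10.
[OH^-] = sqrt(Kb x [C6H5COO-]) = sqrt(1.59e-10 x 0.1109) = 4.20e-6 M.
pOH = 5.38, so pH = 14.00 - 5.38 = 8.62.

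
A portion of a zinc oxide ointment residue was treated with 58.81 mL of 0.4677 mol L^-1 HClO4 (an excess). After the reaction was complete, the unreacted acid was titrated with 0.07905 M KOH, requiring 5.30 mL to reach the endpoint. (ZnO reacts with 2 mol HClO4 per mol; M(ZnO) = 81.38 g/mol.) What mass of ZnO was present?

Total n(HClO4) added = 0.4677 x 0.05881 = 0.02751 mol.
n(KOH) used = 0.07905 x 0.005300 = 0.0004190 mol, which equals the excess n(HClO4).
So n(HClO4) consumed by the sample = 0.02751 - 0.0004190 = 0.02709 mol.
n(ZnO) = 0.02709 / 2 = 0.01354 mol.
mass = 0.01354 mol x 81.38 g/mol = 1.10 g.

1.10 g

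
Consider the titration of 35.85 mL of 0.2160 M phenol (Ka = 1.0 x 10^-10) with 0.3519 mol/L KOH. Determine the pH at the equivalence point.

11.56

n(C6H5OH) = 0.2160 x 0.03585 = 0.007744 mol; V(KOH) at equivalence = 0.007744/0.3519 = 0.02201 L.
At equivalence all the acid is converted to C6H5O-; total volume = 0.03585 + 0.02201 = 0.05786 L, so [C6H5O-] = 0.007744/0.05786 = 0.1338 M.
Kb = Kw/Ka = 1.0e-14 / 1.0 x 10^-10 = 0.000100.
[OH^-] = sqrt(Kb x [C6H5O-]) = sqrt(0.000100 x 0.1338) = 0.00366 M.
pOH = 2.44, so pH = 14.00 - 2.44 = 11.56.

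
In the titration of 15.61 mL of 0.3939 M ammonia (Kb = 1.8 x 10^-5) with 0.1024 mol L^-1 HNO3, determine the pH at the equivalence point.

5.17

n(NH3) = 0.3939 x 0.01561 = 0.006149 mol; V(HNO3) at equivalence = 0.006149/0.1024 = 0.06005 L.
At equivalence the base is fully converted to NH4+; total volume = 0.07566 L, so [NH4+] = 0.006149/0.07566 = 0.08127 M.
Ka(NH4+) = Kw/Kb = 1.0e-14 / 1.8 x 10^-5 = 5.56e-10.
[H^+] = sqrt(Ka x [NH4+]) = sqrt(5.56e-10 x 0.08127) = 6.72e-6 M.
pH = -log(6.72e-6) = 5.17.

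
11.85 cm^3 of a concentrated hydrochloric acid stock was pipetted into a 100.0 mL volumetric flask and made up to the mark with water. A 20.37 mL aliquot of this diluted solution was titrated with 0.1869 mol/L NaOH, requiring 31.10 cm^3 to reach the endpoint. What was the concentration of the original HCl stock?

2.41 M

n(NaOH) = 0.1869 x 0.03110 = 0.005813 mol.
n(HCl) in the aliquot = 0.005813 mol.
[diluted HCl] = 0.005813 / 0.02037 = 0.2854 M.
Dilution factor = 100.0/11.85 = 8.439, so [stock] = 0.2854 x 8.439 = 2.41 M.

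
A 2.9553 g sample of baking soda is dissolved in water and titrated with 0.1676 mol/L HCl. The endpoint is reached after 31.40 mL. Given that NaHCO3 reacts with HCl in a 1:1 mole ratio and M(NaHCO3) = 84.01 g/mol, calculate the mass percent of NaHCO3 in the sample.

15.0%

n(HCl) = 0.1676 x 0.03140 = 0.005263 mol.
n(NaHCO3) = 0.005263 / 1 = 0.005263 mol.
mass of NaHCO3 = 0.005263 x 84.01 = 0.4421 g.
% purity = 0.4421 / 2.9553 x 100 = 15.0%.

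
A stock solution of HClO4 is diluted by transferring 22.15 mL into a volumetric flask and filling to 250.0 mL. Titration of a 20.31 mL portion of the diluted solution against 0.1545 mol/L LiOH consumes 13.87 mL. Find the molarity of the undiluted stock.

1.19 M

n(LiOH) = 0.1545 x 0.01387 = 0.002143 mol.
n(HClO4) in the aliquot = 0.002143 mol.
[diluted HClO4] = 0.002143 / 0.02031 = 0.1055 M.
Dilution factor = 250.0/22.15 = 11.29, so [stock] = 0.1055 x 11.29 = 1.19 M.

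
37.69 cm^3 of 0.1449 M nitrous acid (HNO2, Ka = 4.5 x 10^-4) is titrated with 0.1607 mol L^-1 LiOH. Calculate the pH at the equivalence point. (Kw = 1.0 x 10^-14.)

n(HNO2) = 0.1449 x 0.03769 = 0.005461 mol; V(LiOH) at equivalence = 0.005461/0.1607 = 0.03398 L.
At equivalence all the acid is converted to NO2-; total volume = 0.03769 + 0.03398 = 0.07167 L, so [NO2-] = 0.005461/0.07167 = 0.07620 M.
Kb = Kw/Ka = 1.0e-14 / 4.5 x 10^-4 = 2.22e-11.
[OH^-] = sqrt(Kb x [NO2-]) = sqrt(2.22e-11 x 0.07620) = 1.30e-6 M.
pOH = 5.89, so pH = 14.00 - 5.89 = 8.11.

8.11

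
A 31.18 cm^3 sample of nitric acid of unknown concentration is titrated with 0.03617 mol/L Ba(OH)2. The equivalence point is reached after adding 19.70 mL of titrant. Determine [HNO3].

0.0457 M

n(Ba(OH)2) delivered = 0.03617 x 0.01970 = 0.0007125 mol.
The reaction is 2 HNO3 + 1 Ba(OH)2, so n(HNO3) = 0.0007125 x 2/1 = 0.001425 mol.
[HNO3] = 0.001425 mol / 0.03118 L = 0.0457 M.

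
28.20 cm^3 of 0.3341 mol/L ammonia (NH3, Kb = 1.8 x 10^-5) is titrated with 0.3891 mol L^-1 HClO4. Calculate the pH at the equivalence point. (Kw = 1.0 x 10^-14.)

5.00

n(NH3) = 0.3341 x 0.02820 = 0.009422 mol; V(HClO4) at equivalence = 0.009422/0.3891 = 0.02421 L.
At equivalence the base is fully converted to NH4+; total volume = 0.05241 L, so [NH4+] = 0.009422/0.05241 = 0.1798 M.
Ka(NH4+) = Kw/Kb = 1.0e-14 / 1.8 x 10^-5 = 5.56e-10.
[H^+] = sqrt(Ka x [NH4+]) = sqrt(5.56e-10 x 0.1798) = 9.99e-6 M.
pH = -log(9.99e-6) = 5.00.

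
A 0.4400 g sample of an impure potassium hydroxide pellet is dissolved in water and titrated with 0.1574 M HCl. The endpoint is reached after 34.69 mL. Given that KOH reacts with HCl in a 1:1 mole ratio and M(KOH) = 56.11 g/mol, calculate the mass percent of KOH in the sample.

n(HCl) = 0.1574 x 0.03469 = 0.005460 mol.
n(KOH) = 0.005460 / 1 = 0.005460 mol.
mass of KOH = 0.005460 x 56.11 = 0.3064 g.
% purity = 0.3064 / 0.4400 x 100 = 69.6%.

69.6%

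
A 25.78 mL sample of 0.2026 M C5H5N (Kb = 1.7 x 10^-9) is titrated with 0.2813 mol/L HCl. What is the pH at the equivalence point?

n(C5H5N) = 0.2026 x 0.02578 = 0.005223 mol; V(HCl) at equivalence = 0.005223/0.2813 = 0.01857 L.
At equivalence the base is fully converted to C5H5NH+; total volume = 0.04435 L, so [C5H5NH+] = 0.005223/0.04435 = 0.1178 M.
Ka(C5H5NH+) = Kw/Kb = 1.0e-14 / 1.7 x 10^-9 = 5.88e-6.
[H^+] = sqrt(Ka x [C5H5NH+]) = sqrt(5.88e-6 x 0.1178) = 0.000832 M.
pH = -log(0.000832) = 3.08.

3.08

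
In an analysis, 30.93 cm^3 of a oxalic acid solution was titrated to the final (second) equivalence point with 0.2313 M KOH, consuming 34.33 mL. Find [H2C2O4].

0.128 M

n(KOH) = 0.2313 x 0.03433 = 0.007941 mol.
At the final (second) equivalence point, 2 mol OH^- react per mol H2C2O4, so n(H2C2O4) = 0.007941 / 2 = 0.003970 mol.
[H2C2O4] = 0.003970 / 0.03093 L = 0.128 M.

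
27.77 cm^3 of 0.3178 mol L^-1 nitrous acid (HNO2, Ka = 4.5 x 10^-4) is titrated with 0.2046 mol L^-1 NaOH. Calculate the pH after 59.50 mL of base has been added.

12.58

n(acid) = 0.3178 x 0.02777 = 0.008825 mol; n(NaOH) added = 0.2046 x 0.05950 = 0.01217 mol.
Base is in excess by 0.01217 - 0.008825 = 0.003348 mol in a total volume of 0.08727 L.
[OH^-] = 0.003348/0.08727 = 0.03837 M, so pOH = 1.42 and pH = 14.00 - 1.42 = 12.58.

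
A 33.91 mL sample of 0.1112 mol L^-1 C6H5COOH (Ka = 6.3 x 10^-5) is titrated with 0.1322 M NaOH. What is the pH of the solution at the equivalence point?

8.49

n(C6H5COOH) = 0.1112 x 0.03391 = 0.003771 mol; V(NaOH) at equivalence = 0.003771/0.1322 = 0.02852 L.
At equivalence all the acid is converted to C6H5COO-; total volume = 0.03391 + 0.02852 = 0.06243 L, so [C6H5COO-] = 0.003771/0.06243 = 0.06040 M.
Kb = Kw/Ka = 1.0e-14 / 6.3 x 10^-5 = 1.59e-10.
[OH^-] = sqrt(Kb x [C6H5COO-]) = sqrt(1.59e-10 x 0.06040) = 3.10e-6 M.
pOH = 5.51, so pH = 14.00 - 5.51 = 8.49.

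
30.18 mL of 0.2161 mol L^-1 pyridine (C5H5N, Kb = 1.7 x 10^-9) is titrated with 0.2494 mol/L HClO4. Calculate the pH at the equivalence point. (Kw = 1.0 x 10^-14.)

3.08

n(C5H5N) = 0.2161 x 0.03018 = 0.006522 mol; V(HClO4) at equivalence = 0.006522/0.2494 = 0.02615 L.
At equivalence the base is fully converted to C5H5NH+; total volume = 0.05633 L, so [C5H5NH+] = 0.006522/0.05633 = 0.1158 M.
Ka(C5H5NH+) = Kw/Kb = 1.0e-14 / 1.7 x 10^-9 = 5.88e-6.
[H^+] = sqrt(Ka x [C5H5NH+]) = sqrt(5.88e-6 x 0.1158) = 0.000825 M.
pH = -log(0.000825) = 3.08.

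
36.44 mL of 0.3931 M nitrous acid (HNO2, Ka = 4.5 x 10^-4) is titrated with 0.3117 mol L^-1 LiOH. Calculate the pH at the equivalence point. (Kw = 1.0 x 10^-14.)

n(HNO2) = 0.3931 x 0.03644 = 0.01432 mol; V(LiOH) at equivalence = 0.01432/0.3117 = 0.04596 L.
At equivalence all the acid is converted to NO2-; total volume = 0.03644 + 0.04596 = 0.08240 L, so [NO2-] = 0.01432/0.08240 = 0.1738 M.
Kb = Kw/Ka = 1.0e-14 / 4.5 x 10^-4 = 2.22e-11.
[OH^-] = sqrt(Kb x [NO2-]) = sqrt(2.22e-11 x 0.1738) = 1.97e-6 M.
pOH = 5.71, so pH = 14.00 - 5.71 = 8.29.

8.29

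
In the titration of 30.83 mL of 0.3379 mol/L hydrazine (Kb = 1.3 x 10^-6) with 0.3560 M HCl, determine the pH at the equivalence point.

4.44

n(N2H4) = 0.3379 x 0.03083 = 0.01042 mol; V(HCl) at equivalence = 0.01042/0.3560 = 0.02926 L.
At equivalence the base is fully converted to N2H5+; total volume = 0.06009 L, so [N2H5+] = 0.01042/0.06009 = 0.1734 M.
Ka(N2H5+) = Kw/Kb = 1.0e-14 / 1.3 x 10^-6 = 7.69e-9.
[H^+] = sqrt(Ka x [N2H5+]) = sqrt(7.69e-9 x 0.1734) = 3.65e-5 M.
pH = -log(3.65e-5) = 4.44.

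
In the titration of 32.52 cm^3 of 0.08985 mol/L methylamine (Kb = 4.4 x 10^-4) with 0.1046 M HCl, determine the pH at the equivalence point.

5.98

n(CH3NH2) = 0.08985 x 0.03252 = 0.002922 mol; V(HCl) at equivalence = 0.002922/0.1046 = 0.02793 L.
At equivalence the base is fully converted to CH3NH3+; total volume = 0.06045 L, so [CH3NH3+] = 0.002922/0.06045 = 0.04833 M.
Ka(CH3NH3+) = Kw/Kb = 1.0e-14 / 4.4 x 10^-4 = 2.27e-11.
[H^+] = sqrt(Ka x [CH3NH3+]) = sqrt(2.27e-11 x 0.04833) = 1.05e-6 M.
pH = -log(1.05e-6) = 5.98.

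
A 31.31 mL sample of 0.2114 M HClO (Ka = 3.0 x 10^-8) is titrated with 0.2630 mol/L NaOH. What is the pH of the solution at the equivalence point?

n(HClO) = 0.2114 x 0.03131 = 0.006619 mol; V(NaOH) at equivalence = 0.006619/0.2630 = 0.02517 L.
At equivalence all the acid is converted to ClO-; total volume = 0.03131 + 0.02517 = 0.05648 L, so [ClO-] = 0.006619/0.05648 = 0.1172 M.
Kb = Kw/Ka = 1.0e-14 / 3.0 x 10^-8 = 3.33e-7.
[OH^-] = sqrt(Kb x [ClO-]) = sqrt(3.33e-7 x 0.1172) = 0.000198 M.
pOH = 3.70, so pH = 14.00 - 3.70 = 10.30.

10.30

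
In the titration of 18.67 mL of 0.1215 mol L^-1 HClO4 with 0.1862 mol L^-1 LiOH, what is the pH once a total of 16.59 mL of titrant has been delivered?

12.37

n(acid) = 0.1215 x 0.01867 = 0.002268 mol; n(LiOH) added = 0.1862 x 0.01659 = 0.003089 mol.
Base is in excess by 0.003089 - 0.002268 = 0.0008207 mol in a total volume of 0.03526 L.
[OH^-] = 0.0008207/0.03526 = 0.02327 M, so pOH = 1.63 and pH = 14.00 - 1.63 = 12.37.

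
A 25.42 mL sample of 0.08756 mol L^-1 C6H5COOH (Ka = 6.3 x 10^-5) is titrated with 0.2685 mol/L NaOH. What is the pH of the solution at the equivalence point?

8.51

n(C6H5COOH) = 0.08756 x 0.02542 = 0.002226 mol; V(NaOH) at equivalence = 0.002226/0.2685 = 0.008290 L.
At equivalence all the acid is converted to C6H5COO-; total volume = 0.02542 + 0.008290 = 0.03371 L, so [C6H5COO-] = 0.002226/0.03371 = 0.06603 M.
Kb = Kw/Ka = 1.0e-14 / 6.3 x 10^-5 = 1.59e-10.
[OH^-] = sqrt(Kb x [C6H5COO-]) = sqrt(1.59e-10 x 0.06603) = 3.24e-6 M.
pOH = 5.49, so pH = 14.00 - 5.49 = 8.51.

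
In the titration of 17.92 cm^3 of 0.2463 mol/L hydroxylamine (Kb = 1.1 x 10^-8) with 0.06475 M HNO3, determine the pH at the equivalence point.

3.67

n(NH2OH) = 0.2463 x 0.01792 = 0.004414 mol; V(HNO3) at equivalence = 0.004414/0.06475 = 0.06817 L.
At equivalence the base is fully converted to NH3OH+; total volume = 0.08609 L, so [NH3OH+] = 0.004414/0.08609 = 0.05127 M.
Ka(NH3OH+) = Kw/Kb = 1.0e-14 / 1.1 x 10^-8 = 9.09e-7.
[H^+] = sqrt(Ka x [NH3OH+]) = sqrt(9.09e-7 x 0.05127) = 0.000216 M.
pH = -log(0.000216) = 3.67.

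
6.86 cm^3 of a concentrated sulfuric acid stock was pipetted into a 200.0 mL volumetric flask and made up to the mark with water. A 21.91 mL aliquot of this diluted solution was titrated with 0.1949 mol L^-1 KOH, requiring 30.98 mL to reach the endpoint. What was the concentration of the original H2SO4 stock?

4.02 M

n(KOH) = 0.1949 x 0.03098 = 0.006038 mol.
n(H2SO4) in the aliquot = 0.006038 x 1/2 = 0.003019 mol.
[diluted H2SO4] = 0.003019 / 0.02191 = 0.1378 M.
Dilution factor = 200.0/6.860 = 29.15, so [stock] = 0.1378 x 29.15 = 4.02 M.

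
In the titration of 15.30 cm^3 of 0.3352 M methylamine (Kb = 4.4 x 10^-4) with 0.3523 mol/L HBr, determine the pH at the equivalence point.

n(CH3NH2) = 0.3352 x 0.01530 = 0.005129 mol; V(HBr) at equivalence = 0.005129/0.3523 = 0.01456 L.
At equivalence the base is fully converted to CH3NH3+; total volume = 0.02986 L, so [CH3NH3+] = 0.005129/0.02986 = 0.1718 M.
Ka(CH3NH3+) = Kw/Kb = 1.0e-14 / 4.4 x 10^-4 = 2.27e-11.
[H^+] = sqrt(Ka x [CH3NH3+]) = sqrt(2.27e-11 x 0.1718) = 1.98e-6 M.
pH = -log(1.98e-6) = 5.70.

5.70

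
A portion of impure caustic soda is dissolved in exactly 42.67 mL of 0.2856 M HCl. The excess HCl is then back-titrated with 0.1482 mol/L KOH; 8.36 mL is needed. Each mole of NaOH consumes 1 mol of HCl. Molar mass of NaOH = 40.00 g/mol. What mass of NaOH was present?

0.438 g

Total n(HCl) added = 0.2856 x 0.04267 = 0.01219 mol.
n(KOH) used = 0.1482 x 0.008360 = 0.001239 mol, which equals the excess n(HCl).
So n(HCl) consumed by the sample = 0.01219 - 0.001239 = 0.01095 mol.
n(NaOH) = 0.01095 / 1 = 0.01095 mol.
mass = 0.01095 mol x 40.00 g/mol = 0.438 g.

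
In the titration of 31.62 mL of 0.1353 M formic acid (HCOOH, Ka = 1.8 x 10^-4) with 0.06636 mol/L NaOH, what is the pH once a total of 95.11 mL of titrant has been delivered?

12.21

n(acid) = 0.1353 x 0.03162 = 0.004278 mol; n(NaOH) added = 0.06636 x 0.09511 = 0.006311 mol.
Base is in excess by 0.006311 - 0.004278 = 0.002033 mol in a total volume of 0.1267 L.
[OH^-] = 0.002033/0.1267 = 0.01604 M, so pOH = 1.79 and pH = 14.00 - 1.79 = 12.21.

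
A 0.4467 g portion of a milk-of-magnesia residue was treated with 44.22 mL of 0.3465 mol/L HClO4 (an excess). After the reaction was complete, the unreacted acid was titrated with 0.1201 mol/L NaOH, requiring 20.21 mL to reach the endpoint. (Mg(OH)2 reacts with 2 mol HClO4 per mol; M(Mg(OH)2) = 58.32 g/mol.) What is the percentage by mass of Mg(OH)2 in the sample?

84.2%

Total n(HClO4) added = 0.3465 x 0.04422 = 0.01532 mol.
n(NaOH) used = 0.1201 x 0.02021 = 0.002427 mol, which equals the excess n(HClO4).
So n(HClO4) consumed by the sample = 0.01532 - 0.002427 = 0.01290 mol.
n(Mg(OH)2) = 0.01290 / 2 = 0.006448 mol.
mass Mg(OH)2 = 0.006448 x 58.32 = 0.3760 g, so %Mg(OH)2 = 0.3760/0.4467 x 100 = 84.2%.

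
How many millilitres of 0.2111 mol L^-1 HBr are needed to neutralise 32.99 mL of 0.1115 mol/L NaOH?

n(NaOH) = 0.1115 mol/L x 0.03299 L = 0.003678 mol.
At equivalence n(HBr) = n(NaOH) = 0.003678 mol.
V(HBr) = 0.003678 / 0.2111 = 0.01742 L = 17.4 mL.

17.4 mL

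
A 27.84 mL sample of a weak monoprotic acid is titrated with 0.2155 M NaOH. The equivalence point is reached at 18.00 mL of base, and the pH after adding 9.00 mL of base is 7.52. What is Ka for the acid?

3.0 x 10^-8

9.00 mL is half of the equivalence volume, so this is the half-equivalence point where [HA] = [A^-].
At half-equivalence pH = pKa, so pKa = 7.52.
Ka = 10^(-7.52) = 3.0 x 10^-8.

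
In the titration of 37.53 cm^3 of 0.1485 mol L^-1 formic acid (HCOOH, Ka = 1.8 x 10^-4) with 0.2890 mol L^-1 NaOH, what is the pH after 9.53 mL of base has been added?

3.73

Initial n(HCOOH) = 0.1485 x 0.03753 = 0.005573 mol.
n(NaOH) added = 0.2890 x 0.009530 = 0.002754 mol, converting that many moles of HCOOH to HCOO-.
Remaining n(HCOOH) = 0.002819 mol; n(HCOO-) = 0.002754 mol.
By Henderson-Hasselbalch, pH = pKa + log([A^-]/[HA]) = 3.74 + log(0.002754/0.002819) = 3.74 + (-0.01) = 3.73.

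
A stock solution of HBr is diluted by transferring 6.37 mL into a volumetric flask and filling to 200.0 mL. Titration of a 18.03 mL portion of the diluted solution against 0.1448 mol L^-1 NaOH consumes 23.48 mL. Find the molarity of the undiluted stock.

5.92 M

n(NaOH) = 0.1448 x 0.02348 = 0.003400 mol.
n(HBr) in the aliquot = 0.003400 mol.
[diluted HBr] = 0.003400 / 0.01803 = 0.1886 M.
Dilution factor = 200.0/6.370 = 31.40, so [stock] = 0.1886 x 31.40 = 5.92 M.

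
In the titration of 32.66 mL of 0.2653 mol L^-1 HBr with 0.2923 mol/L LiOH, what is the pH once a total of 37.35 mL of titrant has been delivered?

12.51

n(acid) = 0.2653 x 0.03266 = 0.008665 mol; n(LiOH) added = 0.2923 x 0.03735 = 0.01092 mol.
Base is in excess by 0.01092 - 0.008665 = 0.002253 mol in a total volume of 0.07001 L.
[OH^-] = 0.002253/0.07001 = 0.03218 M, so pOH = 1.49 and pH = 14.00 - 1.49 = 12.51.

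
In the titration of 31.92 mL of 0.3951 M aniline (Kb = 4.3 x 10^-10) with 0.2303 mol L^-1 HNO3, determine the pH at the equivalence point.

n(C6H5NH2) = 0.3951 x 0.03192 = 0.01261 mol; V(HNO3) at equivalence = 0.01261/0.2303 = 0.05476 L.
At equivalence the base is fully converted to C6H5NH3+; total volume = 0.08668 L, so [C6H5NH3+] = 0.01261/0.08668 = 0.1455 M.
Ka(C6H5NH3+) = Kw/Kb = 1.0e-14 / 4.3 x 10^-10 = 2.33e-5.
[H^+] = sqrt(Ka x [C6H5NH3+]) = sqrt(2.33e-5 x 0.1455) = 0.00184 M.
pH = -log(0.00184) = 2.74.

2.74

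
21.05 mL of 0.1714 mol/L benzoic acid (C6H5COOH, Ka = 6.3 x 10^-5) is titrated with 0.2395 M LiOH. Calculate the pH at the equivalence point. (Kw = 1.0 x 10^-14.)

8.60

n(C6H5COOH) = 0.1714 x 0.02105 = 0.003608 mol; V(LiOH) at equivalence = 0.003608/0.2395 = 0.01506 L.
At equivalence all the acid is converted to C6H5COO-; total volume = 0.02105 + 0.01506 = 0.03611 L, so [C6H5COO-] = 0.003608/0.03611 = 0.09990 M.
Kb = Kw/Ka = 1.0e-14 / 6.3 x 10^-5 = 1.59e-10.
[OH^-] = sqrt(Kb x [C6H5COO-]) = sqrt(1.59e-10 x 0.09990) = 3.98e-6 M.
pOH = 5.40, so pH = 14.00 - 5.40 = 8.60.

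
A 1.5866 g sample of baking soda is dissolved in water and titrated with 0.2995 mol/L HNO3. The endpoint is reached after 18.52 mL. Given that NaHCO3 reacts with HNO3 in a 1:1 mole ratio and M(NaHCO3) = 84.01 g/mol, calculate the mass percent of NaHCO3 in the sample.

n(HNO3) = 0.2995 x 0.01852 = 0.005547 mol.
n(NaHCO3) = 0.005547 / 1 = 0.005547 mol.
mass of NaHCO3 = 0.005547 x 84.01 = 0.4660 g.
% purity = 0.4660 / 1.5866 x 100 = 29.4%.

29.4%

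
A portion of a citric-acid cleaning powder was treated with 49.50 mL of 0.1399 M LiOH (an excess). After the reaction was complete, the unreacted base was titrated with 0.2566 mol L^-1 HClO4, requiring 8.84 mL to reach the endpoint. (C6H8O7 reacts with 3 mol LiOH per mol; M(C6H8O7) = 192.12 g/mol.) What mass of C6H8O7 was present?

0.298 g

Total n(LiOH) added = 0.1399 x 0.04950 = 0.006925 mol.
n(HClO4) used = 0.2566 x 0.008840 = 0.002268 mol, which equals the excess n(LiOH).
So n(LiOH) consumed by the sample = 0.006925 - 0.002268 = 0.004657 mol.
n(C6H8O7) = 0.004657 / 3 = 0.001552 mol.
mass = 0.001552 mol x 192.12 g/mol = 0.298 g.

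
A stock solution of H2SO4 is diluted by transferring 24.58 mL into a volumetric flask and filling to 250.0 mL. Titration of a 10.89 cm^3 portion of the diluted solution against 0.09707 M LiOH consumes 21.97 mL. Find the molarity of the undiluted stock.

n(LiOH) = 0.09707 x 0.02197 = 0.002133 mol.
n(H2SO4) in the aliquot = 0.002133 x 1/2 = 0.001066 mol.
[diluted H2SO4] = 0.001066 / 0.01089 = 0.09792 M.
Dilution factor = 250.0/24.58 = 10.17, so [stock] = 0.09792 x 10.17 = 0.996 M.

0.996 M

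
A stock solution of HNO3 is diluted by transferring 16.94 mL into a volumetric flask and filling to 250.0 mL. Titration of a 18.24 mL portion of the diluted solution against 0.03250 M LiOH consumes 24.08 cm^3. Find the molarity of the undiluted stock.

n(LiOH) = 0.03250 x 0.02408 = 0.0007826 mol.
n(HNO3) in the aliquot = 0.0007826 mol.
[diluted HNO3] = 0.0007826 / 0.01824 = 0.04291 M.
Dilution factor = 250.0/16.94 = 14.76, so [stock] = 0.04291 x 14.76 = 0.633 M.

0.633 M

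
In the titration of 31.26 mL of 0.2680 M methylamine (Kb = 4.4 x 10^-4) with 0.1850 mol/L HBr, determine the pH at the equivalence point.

5.80

n(CH3NH2) = 0.2680 x 0.03126 = 0.008378 mol; V(HBr) at equivalence = 0.008378/0.1850 = 0.04528 L.
At equivalence the base is fully converted to CH3NH3+; total volume = 0.07654 L, so [CH3NH3+] = 0.008378/0.07654 = 0.1094 M.
Ka(CH3NH3+) = Kw/Kb = 1.0e-14 / 4.4 x 10^-4 = 2.27e-11.
[H^+] = sqrt(Ka x [CH3NH3+]) = sqrt(2.27e-11 x 0.1094) = 1.58e-6 M.
pH = -log(1.58e-6) = 5.80.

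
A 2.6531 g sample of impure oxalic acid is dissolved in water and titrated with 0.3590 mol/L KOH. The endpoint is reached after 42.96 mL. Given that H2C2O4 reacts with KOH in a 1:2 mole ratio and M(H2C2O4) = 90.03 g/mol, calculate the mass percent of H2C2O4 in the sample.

n(KOH) = 0.3590 x 0.04296 = 0.01542 mol.
n(H2C2O4) = 0.01542 / 2 = 0.007711 mol.
mass of H2C2O4 = 0.007711 x 90.03 = 0.6943 g.
% purity = 0.6943 / 2.6531 x 100 = 26.2%.

26.2%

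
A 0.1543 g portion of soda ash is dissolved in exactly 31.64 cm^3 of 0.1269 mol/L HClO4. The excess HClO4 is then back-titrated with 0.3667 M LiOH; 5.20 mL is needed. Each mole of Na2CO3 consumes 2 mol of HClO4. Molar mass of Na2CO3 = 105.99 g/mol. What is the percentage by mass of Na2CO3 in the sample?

Total n(HClO4) added = 0.1269 x 0.03164 = 0.004015 mol.
n(LiOH) used = 0.3667 x 0.005200 = 0.001907 mol, which equals the excess n(HClO4).
So n(HClO4) consumed by the sample = 0.004015 - 0.001907 = 0.002108 mol.
n(Na2CO3) = 0.002108 / 2 = 0.001054 mol.
mass Na2CO3 = 0.001054 x 105.99 = 0.1117 g, so %Na2CO3 = 0.1117/0.1543 x 100 = 72.4%.

72.4%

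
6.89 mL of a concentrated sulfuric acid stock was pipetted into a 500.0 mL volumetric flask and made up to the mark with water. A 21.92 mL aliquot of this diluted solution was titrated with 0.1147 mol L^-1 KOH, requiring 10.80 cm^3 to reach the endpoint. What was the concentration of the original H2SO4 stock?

n(KOH) = 0.1147 x 0.01080 = 0.001239 mol.
n(H2SO4) in the aliquot = 0.001239 x 1/2 = 0.0006194 mol.
[diluted H2SO4] = 0.0006194 / 0.02192 = 0.02826 M.
Dilution factor = 500.0/6.890 = 72.57, so [stock] = 0.02826 x 72.57 = 2.05 M.

2.05 M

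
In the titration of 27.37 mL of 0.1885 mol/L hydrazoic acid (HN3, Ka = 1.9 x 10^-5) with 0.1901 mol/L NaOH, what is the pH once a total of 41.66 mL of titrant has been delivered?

12.60

n(acid) = 0.1885 x 0.02737 = 0.005159 mol; n(NaOH) added = 0.1901 x 0.04166 = 0.007920 mol.
Base is in excess by 0.007920 - 0.005159 = 0.002760 mol in a total volume of 0.06903 L.
[OH^-] = 0.002760/0.06903 = 0.03999 M, so pOH = 1.40 and pH = 14.00 - 1.40 = 12.60.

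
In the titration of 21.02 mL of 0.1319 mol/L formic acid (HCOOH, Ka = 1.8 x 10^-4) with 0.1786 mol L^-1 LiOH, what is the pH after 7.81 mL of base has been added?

Initial n(HCOOH) = 0.1319 x 0.02102 = 0.002773 mol.
n(LiOH) added = 0.1786 x 0.007810 = 0.001395 mol, converting that many moles of HCOOH to HCOO-.
Remaining n(HCOOH) = 0.001378 mol; n(HCOO-) = 0.001395 mol.
By Henderson-Hasselbalch, pH = pKa + log([A^-]/[HA]) = 3.74 + log(0.001395/0.001378) = 3.74 + (+0.01) = 3.75.

3.75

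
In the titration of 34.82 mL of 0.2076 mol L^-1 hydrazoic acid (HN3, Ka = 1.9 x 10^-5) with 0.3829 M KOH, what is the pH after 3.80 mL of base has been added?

4.12

Initial n(HN3) = 0.2076 x 0.03482 = 0.007229 mol.
n(KOH) added = 0.3829 x 0.003800 = 0.001455 mol, converting that many moles of HN3 to N3-.
Remaining n(HN3) = 0.005774 mol; n(N3-) = 0.001455 mol.
By Henderson-Hasselbalch, pH = pKa + log([A^-]/[HA]) = 4.72 + log(0.001455/0.005774) = 4.72 + (-0.60) = 4.12.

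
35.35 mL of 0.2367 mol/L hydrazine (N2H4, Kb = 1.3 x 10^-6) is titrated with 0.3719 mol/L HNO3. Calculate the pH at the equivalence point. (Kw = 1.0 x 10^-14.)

4.48

n(N2H4) = 0.2367 x 0.03535 = 0.008367 mol; V(HNO3) at equivalence = 0.008367/0.3719 = 0.02250 L.
At equivalence the base is fully converted to N2H5+; total volume = 0.05785 L, so [N2H5+] = 0.008367/0.05785 = 0.1446 M.
Ka(N2H5+) = Kw/Kb = 1.0e-14 / 1.3 x 10^-6 = 7.69e-9.
[H^+] = sqrt(Ka x [N2H5+]) = sqrt(7.69e-9 x 0.1446) = 3.34e-5 M.
pH = -log(3.34e-5) = 4.48.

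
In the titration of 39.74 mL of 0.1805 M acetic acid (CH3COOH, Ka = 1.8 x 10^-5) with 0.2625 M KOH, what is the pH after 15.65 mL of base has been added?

Initial n(CH3COOH) = 0.1805 x 0.03974 = 0.007173 mol.
n(KOH) added = 0.2625 x 0.01565 = 0.004108 mol, converting that many moles of CH3COOH to CH3COO-.
Remaining n(CH3COOH) = 0.003065 mol; n(CH3COO-) = 0.004108 mol.
By Henderson-Hasselbalch, pH = pKa + log([A^-]/[HA]) = 4.74 + log(0.004108/0.003065) = 4.74 + (+0.13) = 4.87.

4.87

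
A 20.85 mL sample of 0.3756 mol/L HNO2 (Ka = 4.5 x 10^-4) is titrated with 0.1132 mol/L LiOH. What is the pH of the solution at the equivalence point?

n(HNO2) = 0.3756 x 0.02085 = 0.007831 mol; V(LiOH) at equivalence = 0.007831/0.1132 = 0.06918 L.
At equivalence all the acid is converted to NO2-; total volume = 0.02085 + 0.06918 = 0.09003 L, so [NO2-] = 0.007831/0.09003 = 0.08698 M.
Kb = Kw/Ka = 1.0e-14 / 4.5 x 10^-4 = 2.22e-11.
[OH^-] = sqrt(Kb x [NO2-]) = sqrt(2.22e-11 x 0.08698) = 1.39e-6 M.
pOH = 5.86, so pH = 14.00 - 5.86 = 8.14.

8.14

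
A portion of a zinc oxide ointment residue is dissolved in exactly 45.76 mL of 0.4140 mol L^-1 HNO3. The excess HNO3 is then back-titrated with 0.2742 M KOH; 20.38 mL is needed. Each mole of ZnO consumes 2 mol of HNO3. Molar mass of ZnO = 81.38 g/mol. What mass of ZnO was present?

Total n(HNO3) added = 0.4140 x 0.04576 = 0.01894 mol.
n(KOH) used = 0.2742 x 0.02038 = 0.005588 mol, which equals the excess n(HNO3).
So n(HNO3) consumed by the sample = 0.01894 - 0.005588 = 0.01336 mol.
n(ZnO) = 0.01336 / 2 = 0.006678 mol.
mass = 0.006678 mol x 81.38 g/mol = 0.543 g.

0.543 g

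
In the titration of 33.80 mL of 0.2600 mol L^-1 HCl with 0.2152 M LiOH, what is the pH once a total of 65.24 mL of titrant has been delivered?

12.72

n(acid) = 0.2600 x 0.03380 = 0.008788 mol; n(LiOH) added = 0.2152 x 0.06524 = 0.01404 mol.
Base is in excess by 0.01404 - 0.008788 = 0.005252 mol in a total volume of 0.09904 L.
[OH^-] = 0.005252/0.09904 = 0.05303 M, so pOH = 1.28 and pH = 14.00 - 1.28 = 12.72.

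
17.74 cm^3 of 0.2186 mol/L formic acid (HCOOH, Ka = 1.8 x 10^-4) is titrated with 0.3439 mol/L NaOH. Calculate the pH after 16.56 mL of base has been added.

n(acid) = 0.2186 x 0.01774 = 0.003878 mol; n(NaOH) added = 0.3439 x 0.01656 = 0.005695 mol.
Base is in excess by 0.005695 - 0.003878 = 0.001817 mol in a total volume of 0.03430 L.
[OH^-] = 0.001817/0.03430 = 0.05297 M, so pOH = 1.28 and pH = 14.00 - 1.28 = 12.72.

12.72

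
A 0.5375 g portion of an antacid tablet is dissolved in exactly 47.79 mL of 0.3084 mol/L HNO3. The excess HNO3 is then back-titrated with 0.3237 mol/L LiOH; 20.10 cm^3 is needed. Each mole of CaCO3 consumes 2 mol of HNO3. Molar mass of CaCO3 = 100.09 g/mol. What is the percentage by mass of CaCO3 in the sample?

Total n(HNO3) added = 0.3084 x 0.04779 = 0.01474 mol.
n(LiOH) used = 0.3237 x 0.02010 = 0.006506 mol, which equals the excess n(HNO3).
So n(HNO3) consumed by the sample = 0.01474 - 0.006506 = 0.008232 mol.
n(CaCO3) = 0.008232 / 2 = 0.004116 mol.
mass CaCO3 = 0.004116 x 100.09 = 0.4120 g, so %CaCO3 = 0.4120/0.5375 x 100 = 76.6%.

76.6%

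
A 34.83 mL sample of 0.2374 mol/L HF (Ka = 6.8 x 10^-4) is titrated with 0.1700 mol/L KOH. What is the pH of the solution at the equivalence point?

n(HF) = 0.2374 x 0.03483 = 0.008269 mol; V(KOH) at equivalence = 0.008269/0.1700 = 0.04864 L.
At equivalence all the acid is converted to F-; total volume = 0.03483 + 0.04864 = 0.08347 L, so [F-] = 0.008269/0.08347 = 0.09906 M.
Kb = Kw/Ka = 1.0e-14 / 6.8 x 10^-4 = 1.47e-11.
[OH^-] = sqrt(Kb x [F-]) = sqrt(1.47e-11 x 0.09906) = 1.21e-6 M.
pOH = 5.92, so pH = 14.00 - 5.92 = 8.08.

8.08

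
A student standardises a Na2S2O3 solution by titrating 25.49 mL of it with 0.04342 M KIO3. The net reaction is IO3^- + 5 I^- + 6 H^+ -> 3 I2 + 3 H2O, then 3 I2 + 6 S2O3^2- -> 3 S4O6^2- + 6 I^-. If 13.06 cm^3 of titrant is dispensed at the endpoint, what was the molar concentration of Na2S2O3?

0.133 M

n(KIO3) = 0.04342 x 0.01306 = 0.0005671 mol.
From the balanced equation, 1 mol KIO3 reacts with 6 mol Na2S2O3, so n(Na2S2O3) = 0.0005671 x 6/1 = 0.003402 mol.
[Na2S2O3] = 0.003402 / 0.02549 L = 0.133 M.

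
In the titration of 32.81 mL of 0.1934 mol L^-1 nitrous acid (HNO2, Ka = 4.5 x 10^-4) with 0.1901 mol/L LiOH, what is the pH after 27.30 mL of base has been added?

Initial n(HNO2) = 0.1934 x 0.03281 = 0.006345 mol.
n(LiOH) added = 0.1901 x 0.02730 = 0.005190 mol, converting that many moles of HNO2 to NO2-.
Remaining n(HNO2) = 0.001156 mol; n(NO2-) = 0.005190 mol.
By Henderson-Hasselbalch, pH = pKa + log([A^-]/[HA]) = 3.35 + log(0.005190/0.001156) = 3.35 + (+0.65) = 4.00.

4.00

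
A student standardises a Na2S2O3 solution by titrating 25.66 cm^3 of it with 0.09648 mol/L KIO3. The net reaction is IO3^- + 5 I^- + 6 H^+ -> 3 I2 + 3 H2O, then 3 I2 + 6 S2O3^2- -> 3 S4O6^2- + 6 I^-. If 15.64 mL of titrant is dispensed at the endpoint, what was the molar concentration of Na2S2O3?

0.353 M

n(KIO3) = 0.09648 x 0.01564 = 0.001509 mol.
From the balanced equation, 1 mol KIO3 reacts with 6 mol Na2S2O3, so n(Na2S2O3) = 0.001509 x 6/1 = 0.009054 mol.
[Na2S2O3] = 0.009054 / 0.02566 L = 0.353 M.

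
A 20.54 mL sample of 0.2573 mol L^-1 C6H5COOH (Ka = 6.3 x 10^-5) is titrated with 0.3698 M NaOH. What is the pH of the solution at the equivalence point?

n(C6H5COOH) = 0.2573 x 0.02054 = 0.005285 mol; V(NaOH) at equivalence = 0.005285/0.3698 = 0.01429 L.
At equivalence all the acid is converted to C6H5COO-; total volume = 0.02054 + 0.01429 = 0.03483 L, so [C6H5COO-] = 0.005285/0.03483 = 0.1517 M.
Kb = Kw/Ka = 1.0e-14 / 6.3 x 10^-5 = 1.59e-10.
[OH^-] = sqrt(Kb x [C6H5COO-]) = sqrt(1.59e-10 x 0.1517) = 4.91e-6 M.
pOH = 5.31, so pH = 14.00 - 5.31 = 8.69.

8.69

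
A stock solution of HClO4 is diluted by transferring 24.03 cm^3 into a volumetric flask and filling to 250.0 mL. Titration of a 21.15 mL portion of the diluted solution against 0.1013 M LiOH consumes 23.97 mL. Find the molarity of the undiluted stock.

1.19 M

n(LiOH) = 0.1013 x 0.02397 = 0.002428 mol.
n(HClO4) in the aliquot = 0.002428 mol.
[diluted HClO4] = 0.002428 / 0.02115 = 0.1148 M.
Dilution factor = 250.0/24.03 = 10.40, so [stock] = 0.1148 x 10.40 = 1.19 M.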